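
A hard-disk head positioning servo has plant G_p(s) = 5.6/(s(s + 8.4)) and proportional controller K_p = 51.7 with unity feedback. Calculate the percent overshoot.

From 1 + K_pG_p(s) = 0: s² + 8.4s + 289.5 = 0 ⇒ ω_n = 17.02, ζ = 0.2468.
%OS = 100·exp(−πζ/√(1−ζ²)) = 100·exp(−π·0.2468/√0.9391) = 44.9%.

44.9%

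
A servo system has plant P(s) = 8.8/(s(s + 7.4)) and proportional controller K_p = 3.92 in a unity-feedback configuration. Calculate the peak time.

T_p = 0.689 s

Closed-loop characteristic equation: s² + 7.4s + 34.5 = 0, so ω_n = 5.873 rad/s and ζ = 7.4/(2·5.873) = 0.63.
Damped frequency ω_d = ω_n√(1−ζ²) = 4.561 rad/s, so peak time T_p = π/ω_d = 0.689 s.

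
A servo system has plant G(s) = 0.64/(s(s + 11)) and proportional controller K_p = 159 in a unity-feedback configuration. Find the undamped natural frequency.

The closed-loop denominator is s(s+11) + 159·0.64 = s² + 11s + 101.8.
Matching s² + 2ζω_n s + ω_n²: ω_n = √101.8 = 10.09 rad/s and 2ζω_n = 11, so ζ = 11/(2·10.09) = 0.545.

ω_n = 10.1 rad/s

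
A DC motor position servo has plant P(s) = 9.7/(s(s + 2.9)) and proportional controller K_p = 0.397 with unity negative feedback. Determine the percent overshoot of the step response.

3.19%

Closed-loop characteristic equation: s² + 2.9s + 3.851 = 0, so ω_n = 1.962 rad/s and ζ = 2.9/(2·1.962) = 0.7389.
%OS = 100·exp(−πζ/√(1−ζ²)) = 100·exp(−π·0.7389/√0.454) = 3.19%.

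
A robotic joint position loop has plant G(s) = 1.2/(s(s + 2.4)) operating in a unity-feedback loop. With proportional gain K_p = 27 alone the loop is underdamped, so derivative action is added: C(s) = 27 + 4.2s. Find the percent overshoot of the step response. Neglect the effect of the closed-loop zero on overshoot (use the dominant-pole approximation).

6.64%

Forward path: (27 + 4.2s)·1.2/(s(s+2.4)). The closed-loop characteristic equation is s² + (2.4 + 1.2·4.2)s + 1.2·27 = 0.
That is s² + 7.44s + 32.4 = 0, so ω_n = 5.692 rad/s and ζ = 7.44/(2·5.692) = 0.6535.
%OS = 100·exp(−πζ/√(1−ζ²)) = 6.64%.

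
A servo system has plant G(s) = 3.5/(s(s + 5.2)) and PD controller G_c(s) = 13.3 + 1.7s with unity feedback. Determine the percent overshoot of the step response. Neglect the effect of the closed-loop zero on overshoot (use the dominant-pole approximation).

1.16%

Forward path: (13.3 + 1.7s)·3.5/(s(s+5.2)). The closed-loop characteristic equation is s² + (5.2 + 3.5·1.7)s + 3.5·13.3 = 0.
That is s² + 11.15s + 46.55 = 0, so ω_n = 6.823 rad/s and ζ = 11.15/(2·6.823) = 0.8171.
%OS = 100·exp(−πζ/√(1−ζ²)) = 1.16%.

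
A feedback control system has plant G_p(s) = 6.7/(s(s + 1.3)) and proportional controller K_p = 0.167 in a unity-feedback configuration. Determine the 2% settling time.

T_s ≈ 6.15 s

From 1 + K_pG_p(s) = 0: s² + 1.3s + 1.119 = 0 ⇒ ω_n = 1.058, ζ = 0.6145.
2% settling time T_s ≈ 4/(ζω_n) = 4/0.65 = 6.15 s.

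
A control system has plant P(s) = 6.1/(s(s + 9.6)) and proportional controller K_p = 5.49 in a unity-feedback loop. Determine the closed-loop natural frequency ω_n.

ω_n = 5.79 rad/s

The closed-loop denominator is s(s+9.6) + 5.49·6.1 = s² + 9.6s + 33.49.
Matching s² + 2ζω_n s + ω_n²: ω_n = √33.49 = 5.787 rad/s and 2ζω_n = 9.6, so ζ = 9.6/(2·5.787) = 0.829.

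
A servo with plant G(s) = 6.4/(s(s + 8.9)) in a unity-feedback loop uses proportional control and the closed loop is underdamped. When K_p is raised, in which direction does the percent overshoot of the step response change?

Characteristic equation s² + 8.9s + K_p·6.4 = 0: raising K_p raises ω_n while 2ζω_n = 8.9 is fixed, so ζ falls and overshoot grows.

increase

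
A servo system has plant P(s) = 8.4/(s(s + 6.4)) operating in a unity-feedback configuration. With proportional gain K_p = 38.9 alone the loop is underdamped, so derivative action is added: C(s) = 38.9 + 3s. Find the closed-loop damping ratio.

Forward path: (38.9 + 3s)·8.4/(s(s+6.4)). The closed-loop characteristic equation is s² + (6.4 + 8.4·3)s + 8.4·38.9 = 0.
That is s² + 31.6s + 326.8 = 0, so ω_n = 18.08 rad/s and ζ = 31.6/(2·18.08) = 0.8741.

ζ = 0.874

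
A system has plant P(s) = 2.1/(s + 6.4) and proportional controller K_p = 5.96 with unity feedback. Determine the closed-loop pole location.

s = -18.92

Closed-loop transfer function: T(s) = K_p·P(s)/(1 + K_p·P(s)) = 12.52/(s + 6.4 + 12.52) = 12.52/(s + 18.92).
The closed-loop pole is at s = −18.92.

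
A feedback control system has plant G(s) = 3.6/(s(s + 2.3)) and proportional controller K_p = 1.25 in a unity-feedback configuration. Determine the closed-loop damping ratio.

ζ = 0.542

The closed-loop denominator is s(s+2.3) + 1.25·3.6 = s² + 2.3s + 4.5.
So ω_n² = 4.5 ⇒ ω_n = 2.121 rad/s, and ζ = 2.3/(2ω_n) = 0.542.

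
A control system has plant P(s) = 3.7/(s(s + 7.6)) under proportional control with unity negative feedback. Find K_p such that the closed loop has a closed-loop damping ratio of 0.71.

K_p = 7.74

Closed-loop characteristic equation: s² + 7.6s + K_p·3.7 = 0.
So ω_n = √(3.7K_p) and 2ζω_n = 7.6, giving ζ = 7.6/(2√(3.7K_p)).
Setting ζ = 0.71: √(3.7K_p) = 7.6/(2·0.71) = 5.352, so K_p = 28.65/3.7 = 7.74.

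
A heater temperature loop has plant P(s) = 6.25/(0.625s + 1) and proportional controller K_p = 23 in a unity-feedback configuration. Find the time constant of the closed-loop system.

τ = 0.00432 s

Closed loop: T(s) = K_p·P/(1+K_p·P) = 143.8/(0.625s + 1 + 143.8), with pole at s = −(1 + 143.8)/0.625 = −231.6.
Closed-loop time constant τ = 1/231.6 = 0.00432 s.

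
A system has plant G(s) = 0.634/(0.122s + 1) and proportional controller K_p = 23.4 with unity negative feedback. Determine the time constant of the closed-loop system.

τ = 0.0077 s

Closed loop: T(s) = K_p·G/(1+K_p·G) = 14.84/(0.122s + 1 + 14.84), with pole at s = −(1 + 14.84)/0.122 = −129.8.
Closed-loop time constant τ = 1/129.8 = 0.0077 s.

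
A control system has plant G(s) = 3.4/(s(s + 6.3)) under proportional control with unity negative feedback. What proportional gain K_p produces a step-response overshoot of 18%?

K_p = 12.7

From %OS = 100·exp(−πζ/√(1−ζ²)) = 18%, ζ = −ln(0.18)/√(π²+ln²(0.18)) = 0.4791.
Characteristic equation s² + 6.3s + 3.4K_p = 0 gives ζ = 6.3/(2√(3.4K_p)).
Setting ζ = 0.4791: √(3.4K_p) = 6.3/(2·0.4791) = 6.575, so K_p = 43.23/3.4 = 12.7.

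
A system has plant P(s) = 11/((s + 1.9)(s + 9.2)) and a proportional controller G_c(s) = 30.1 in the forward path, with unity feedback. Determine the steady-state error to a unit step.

0.0501

The loop is type 0. Static position error constant K_pos = G_c(0)·P(0) = 30.1·0.6293 = 18.94.
Steady-state error to a unit step: e_ss = 1/(1+K_pos) = 1/19.94 = 0.0501.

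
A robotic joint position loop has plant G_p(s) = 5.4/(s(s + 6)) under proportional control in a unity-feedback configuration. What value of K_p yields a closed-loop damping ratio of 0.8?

Closed-loop characteristic equation: s² + 6s + K_p·5.4 = 0.
So ω_n = √(5.4K_p) and 2ζω_n = 6, giving ζ = 6/(2√(5.4K_p)).
Setting ζ = 0.8: √(5.4K_p) = 6/(2·0.8) = 3.75, so K_p = 14.06/5.4 = 2.6.

K_p = 2.6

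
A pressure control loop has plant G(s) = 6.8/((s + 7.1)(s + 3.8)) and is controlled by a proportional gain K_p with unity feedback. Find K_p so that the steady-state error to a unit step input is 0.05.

K_p = 75.4

Steady-state error for a unit step on this type-0 loop is 1/(1 + K_p·G(0)).
G(0) = 0.252. Require 1/(1 + K_p·0.252) = 0.05, so 1 + 0.252·K_p = 20.
K_p = (20 − 1)/0.252 = 75.4.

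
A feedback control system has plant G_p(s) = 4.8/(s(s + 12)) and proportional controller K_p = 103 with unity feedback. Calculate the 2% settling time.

From 1 + K_pG_p(s) = 0: s² + 12s + 494.4 = 0 ⇒ ω_n = 22.24, ζ = 0.2698.
2% settling time T_s ≈ 4/(ζω_n) = 4/6 = 0.667 s.

T_s ≈ 0.667 s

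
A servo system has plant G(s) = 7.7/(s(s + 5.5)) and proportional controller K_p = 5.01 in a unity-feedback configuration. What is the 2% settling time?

T_s ≈ 1.45 s

The closed-loop denominator s² + 5.5s + 38.58 gives ω_n = √38.58 = 6.211 and ζ = 5.5/(2ω_n) = 0.4428.
2% settling time T_s ≈ 4/(ζω_n) = 4/2.75 = 1.45 s.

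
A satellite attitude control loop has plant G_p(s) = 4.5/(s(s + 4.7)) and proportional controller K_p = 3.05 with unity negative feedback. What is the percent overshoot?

Closed-loop characteristic equation: s² + 4.7s + 13.72 = 0, so ω_n = 3.705 rad/s and ζ = 4.7/(2·3.705) = 0.6343.
%OS = 100·exp(−πζ/√(1−ζ²)) = 100·exp(−π·0.6343/√0.5976) = 7.59%.

7.59%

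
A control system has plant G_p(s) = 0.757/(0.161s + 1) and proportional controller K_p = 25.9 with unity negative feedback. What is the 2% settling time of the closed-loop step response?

Closed loop: T(s) = K_p·G_p/(1+K_p·G_p) = 19.61/(0.161s + 1 + 19.61), with pole at s = −(1 + 19.61)/0.161 = −128.
τ = 1/128 = 0.007813 s, so 2% settling time ≈ 4τ = 0.0313 s.

T_s ≈ 0.0313 s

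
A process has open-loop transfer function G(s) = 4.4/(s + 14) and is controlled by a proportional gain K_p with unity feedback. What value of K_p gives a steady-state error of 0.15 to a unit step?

K_p = 18

For a type-0 loop with proportional control, e_ss = 1/(1 + K_p·G(0)).
G(0) = 0.3143. Require 1/(1 + K_p·0.3143) = 0.15, so 1 + 0.3143·K_p = 6.667.
K_p = (6.667 − 1)/0.3143 = 18.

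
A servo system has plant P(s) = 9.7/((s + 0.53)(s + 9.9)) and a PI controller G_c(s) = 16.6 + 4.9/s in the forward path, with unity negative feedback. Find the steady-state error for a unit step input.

0

The open loop G_c(s)P(s) has a pole at the origin (type 1), so the static position error constant is infinite and e_ss = 1/(1+∞) = 0.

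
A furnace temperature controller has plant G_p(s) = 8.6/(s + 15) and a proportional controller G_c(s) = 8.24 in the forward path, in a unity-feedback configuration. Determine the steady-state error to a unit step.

0.175

The loop is type 0. Static position error constant K_pos = G_c(0)·G_p(0) = 8.24·0.5733 = 4.724.
Steady-state error to a unit step: e_ss = 1/(1+K_pos) = 1/5.724 = 0.175.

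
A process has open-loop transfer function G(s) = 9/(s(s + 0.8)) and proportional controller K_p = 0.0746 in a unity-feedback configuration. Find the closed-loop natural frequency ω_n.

ω_n = 0.819 rad/s

1 + K_p·G(s) = 0 gives s² + 0.8s + 0.6714 = 0.
Matching s² + 2ζω_n s + ω_n²: ω_n = √0.6714 = 0.8194 rad/s and 2ζω_n = 0.8, so ζ = 0.8/(2·0.8194) = 0.488.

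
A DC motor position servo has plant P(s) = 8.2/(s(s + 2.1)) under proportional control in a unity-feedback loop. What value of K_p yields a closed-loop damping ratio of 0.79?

Closed-loop characteristic equation: s² + 2.1s + K_p·8.2 = 0.
So ω_n = √(8.2K_p) and 2ζω_n = 2.1, giving ζ = 2.1/(2√(8.2K_p)).
Setting ζ = 0.79: √(8.2K_p) = 2.1/(2·0.79) = 1.329, so K_p = 1.767/8.2 = 0.215.

K_p = 0.215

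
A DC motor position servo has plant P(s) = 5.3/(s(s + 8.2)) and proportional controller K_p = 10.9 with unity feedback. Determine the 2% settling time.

The closed-loop denominator s² + 8.2s + 57.77 gives ω_n = √57.77 = 7.601 and ζ = 8.2/(2ω_n) = 0.5394.
2% settling time T_s ≈ 4/(ζω_n) = 4/4.1 = 0.976 s.

T_s ≈ 0.976 s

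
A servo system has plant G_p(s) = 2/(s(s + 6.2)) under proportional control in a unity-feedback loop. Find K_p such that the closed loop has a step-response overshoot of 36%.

From %OS = 100·exp(−πζ/√(1−ζ²)) = 36%, ζ = −ln(0.36)/√(π²+ln²(0.36)) = 0.3093.
Characteristic equation s² + 6.2s + 2K_p = 0 gives ζ = 6.2/(2√(2K_p)).
Setting ζ = 0.3093: √(2K_p) = 6.2/(2·0.3093) = 10.02, so K_p = 100.5/2 = 50.2.

K_p = 50.2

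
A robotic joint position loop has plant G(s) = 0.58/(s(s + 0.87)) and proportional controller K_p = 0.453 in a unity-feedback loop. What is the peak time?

T_p = 11.6 s

The closed-loop denominator s² + 0.87s + 0.2627 gives ω_n = √0.2627 = 0.5126 and ζ = 0.87/(2ω_n) = 0.8486.
Damped frequency ω_d = ω_n√(1−ζ²) = 0.2711 rad/s, so peak time T_p = π/ω_d = 11.6 s.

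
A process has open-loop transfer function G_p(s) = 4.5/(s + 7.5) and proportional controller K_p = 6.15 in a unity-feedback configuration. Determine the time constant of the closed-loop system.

τ = 0.0284 s

Closed-loop transfer function: T(s) = K_p·G_p(s)/(1 + K_p·G_p(s)) = 27.68/(s + 7.5 + 27.68) = 27.68/(s + 35.17).
Time constant τ = 1/35.17 = 0.0284 s.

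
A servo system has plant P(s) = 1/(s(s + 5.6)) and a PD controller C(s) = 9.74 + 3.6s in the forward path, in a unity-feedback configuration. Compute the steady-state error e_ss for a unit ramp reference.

The loop has one pole at the origin (type 1). Velocity error constant K_v = lim_{s→0} s·C(s)P(s) = 9.74·1/5.6 = 1.739.
Steady-state error to a unit ramp: e_ss = 1/K_v = 0.575.

0.575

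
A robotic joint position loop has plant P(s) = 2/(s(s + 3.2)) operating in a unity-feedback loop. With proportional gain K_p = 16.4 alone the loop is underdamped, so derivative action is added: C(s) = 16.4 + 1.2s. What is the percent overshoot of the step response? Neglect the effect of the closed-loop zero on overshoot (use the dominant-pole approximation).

Forward path: (16.4 + 1.2s)·2/(s(s+3.2)). The closed-loop characteristic equation is s² + (3.2 + 2·1.2)s + 2·16.4 = 0.
That is s² + 5.6s + 32.8 = 0, so ω_n = 5.727 rad/s and ζ = 5.6/(2·5.727) = 0.4889.
%OS = 100·exp(−πζ/√(1−ζ²)) = 17.2%.

17.2%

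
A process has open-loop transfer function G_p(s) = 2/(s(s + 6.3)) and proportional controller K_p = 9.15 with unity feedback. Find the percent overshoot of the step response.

3.27%

From 1 + K_pG_p(s) = 0: s² + 6.3s + 18.3 = 0 ⇒ ω_n = 4.278, ζ = 0.7364.
%OS = 100·exp(−πζ/√(1−ζ²)) = 100·exp(−π·0.7364/√0.4578) = 3.27%.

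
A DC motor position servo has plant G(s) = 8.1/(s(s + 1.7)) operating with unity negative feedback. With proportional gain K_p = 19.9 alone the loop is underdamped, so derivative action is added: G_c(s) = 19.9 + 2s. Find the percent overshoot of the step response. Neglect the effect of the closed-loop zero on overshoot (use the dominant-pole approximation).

4.4%

Forward path: (19.9 + 2s)·8.1/(s(s+1.7)). The closed-loop characteristic equation is s² + (1.7 + 8.1·2)s + 8.1·19.9 = 0.
That is s² + 17.9s + 161.2 = 0, so ω_n = 12.7 rad/s and ζ = 17.9/(2·12.7) = 0.7049.
%OS = 100·exp(−πζ/√(1−ζ²)) = 4.4%.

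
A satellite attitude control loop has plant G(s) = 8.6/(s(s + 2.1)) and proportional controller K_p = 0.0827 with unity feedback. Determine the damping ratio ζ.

ζ = 1.25

1 + K_p·G(s) = 0 gives s² + 2.1s + 0.7112 = 0.
Matching s² + 2ζω_n s + ω_n²: ω_n = √0.7112 = 0.8433 rad/s and 2ζω_n = 2.1, so ζ = 2.1/(2·0.8433) = 1.25.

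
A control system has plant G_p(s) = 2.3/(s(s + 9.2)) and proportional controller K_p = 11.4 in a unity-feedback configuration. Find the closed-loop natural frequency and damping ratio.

ω_n = 5.12 rad/s, ζ = 0.898

1 + K_p·G_p(s) = 0 gives s² + 9.2s + 26.22 = 0.
So ω_n² = 26.22 ⇒ ω_n = 5.121 rad/s, and ζ = 9.2/(2ω_n) = 0.898.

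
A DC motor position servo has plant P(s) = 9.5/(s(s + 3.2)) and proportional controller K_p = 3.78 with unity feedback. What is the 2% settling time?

From 1 + K_pP(s) = 0: s² + 3.2s + 35.91 = 0 ⇒ ω_n = 5.992, ζ = 0.267.
2% settling time T_s ≈ 4/(ζω_n) = 4/1.6 = 2.5 s.

T_s ≈ 2.5 s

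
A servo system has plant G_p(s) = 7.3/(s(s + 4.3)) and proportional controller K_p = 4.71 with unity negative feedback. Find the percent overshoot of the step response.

29%

Closed-loop characteristic equation: s² + 4.3s + 34.38 = 0, so ω_n = 5.864 rad/s and ζ = 4.3/(2·5.864) = 0.3667.
%OS = 100·exp(−πζ/√(1−ζ²)) = 100·exp(−π·0.3667/√0.8656) = 29%.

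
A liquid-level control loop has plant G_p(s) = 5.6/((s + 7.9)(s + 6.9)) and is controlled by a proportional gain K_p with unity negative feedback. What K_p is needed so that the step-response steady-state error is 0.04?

K_p = 234

Steady-state error for a unit step on this type-0 loop is 1/(1 + K_p·G_p(0)).
G_p(0) = 0.1027. Require 1/(1 + K_p·0.1027) = 0.04, so 1 + 0.1027·K_p = 25.
K_p = (25 − 1)/0.1027 = 234.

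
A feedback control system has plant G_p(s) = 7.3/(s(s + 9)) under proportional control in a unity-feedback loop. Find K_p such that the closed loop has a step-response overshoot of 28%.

K_p = 19.7

From %OS = 100·exp(−πζ/√(1−ζ²)) = 28%, ζ = −ln(0.28)/√(π²+ln²(0.28)) = 0.3755.
Characteristic equation s² + 9s + 7.3K_p = 0 gives ζ = 9/(2√(7.3K_p)).
Setting ζ = 0.3755: √(7.3K_p) = 9/(2·0.3755) = 11.98, so K_p = 143.6/7.3 = 19.7.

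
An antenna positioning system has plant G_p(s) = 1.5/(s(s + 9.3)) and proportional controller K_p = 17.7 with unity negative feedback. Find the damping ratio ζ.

ζ = 0.902

With unity feedback the closed-loop characteristic equation is s² + 9.3s + 17.7·1.5 = s² + 9.3s + 26.55 = 0.
So ω_n² = 26.55 ⇒ ω_n = 5.153 rad/s, and ζ = 9.3/(2ω_n) = 0.902.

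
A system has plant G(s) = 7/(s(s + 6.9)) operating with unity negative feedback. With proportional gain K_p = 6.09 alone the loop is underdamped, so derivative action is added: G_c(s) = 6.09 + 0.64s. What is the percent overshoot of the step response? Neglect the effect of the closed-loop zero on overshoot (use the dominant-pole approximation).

Forward path: (6.09 + 0.64s)·7/(s(s+6.9)). The closed-loop characteristic equation is s² + (6.9 + 7·0.64)s + 7·6.09 = 0.
That is s² + 11.38s + 42.63 = 0, so ω_n = 6.529 rad/s and ζ = 11.38/(2·6.529) = 0.8715.
%OS = 100·exp(−πζ/√(1−ζ²)) = 0.376%.

0.376%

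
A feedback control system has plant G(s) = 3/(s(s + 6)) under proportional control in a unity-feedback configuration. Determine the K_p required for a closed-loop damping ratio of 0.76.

Closed-loop characteristic equation: s² + 6s + K_p·3 = 0.
So ω_n = √(3K_p) and 2ζω_n = 6, giving ζ = 6/(2√(3K_p)).
Setting ζ = 0.76: √(3K_p) = 6/(2·0.76) = 3.947, so K_p = 15.58/3 = 5.19.

K_p = 5.19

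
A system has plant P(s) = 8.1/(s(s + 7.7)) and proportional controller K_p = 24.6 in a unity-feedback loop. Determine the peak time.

T_p = 0.231 s

From 1 + K_pP(s) = 0: s² + 7.7s + 199.3 = 0 ⇒ ω_n = 14.12, ζ = 0.2727.
Damped frequency ω_d = ω_n√(1−ζ²) = 13.58 rad/s, so peak time T_p = π/ω_d = 0.231 s.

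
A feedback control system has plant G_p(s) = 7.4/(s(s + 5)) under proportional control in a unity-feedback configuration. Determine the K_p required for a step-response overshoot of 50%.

From %OS = 100·exp(−πζ/√(1−ζ²)) = 50%, ζ = −ln(0.5)/√(π²+ln²(0.5)) = 0.2155.
Characteristic equation s² + 5s + 7.4K_p = 0 gives ζ = 5/(2√(7.4K_p)).
Setting ζ = 0.2155: √(7.4K_p) = 5/(2·0.2155) = 11.6, so K_p = 134.6/7.4 = 18.2.

K_p = 18.2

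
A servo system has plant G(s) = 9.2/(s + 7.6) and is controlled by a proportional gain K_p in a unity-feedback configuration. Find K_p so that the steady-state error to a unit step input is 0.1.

K_p = 7.43

The loop is type 0, so e_ss(step) = 1/(1 + K_pos) with K_pos = K_p·G(0).
G(0) = 1.211. Require 1/(1 + K_p·1.211) = 0.1, so 1 + 1.211·K_p = 10.
K_p = (10 − 1)/1.211 = 7.43.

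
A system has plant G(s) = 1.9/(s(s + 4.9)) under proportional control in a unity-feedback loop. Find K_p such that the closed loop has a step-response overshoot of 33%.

K_p = 28.5

From %OS = 100·exp(−πζ/√(1−ζ²)) = 33%, ζ = −ln(0.33)/√(π²+ln²(0.33)) = 0.3328.
Characteristic equation s² + 4.9s + 1.9K_p = 0 gives ζ = 4.9/(2√(1.9K_p)).
Setting ζ = 0.3328: √(1.9K_p) = 4.9/(2·0.3328) = 7.362, so K_p = 54.2/1.9 = 28.5.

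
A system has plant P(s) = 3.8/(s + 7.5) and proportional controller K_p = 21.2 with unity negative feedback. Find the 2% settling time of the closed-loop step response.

Closed-loop transfer function: T(s) = K_p·P(s)/(1 + K_p·P(s)) = 80.56/(s + 7.5 + 80.56) = 80.56/(s + 88.06).
Time constant τ = 1/88.06 = 0.01136 s, so the 2% settling time is about 4τ = 0.0454 s.

T_s ≈ 0.0454 s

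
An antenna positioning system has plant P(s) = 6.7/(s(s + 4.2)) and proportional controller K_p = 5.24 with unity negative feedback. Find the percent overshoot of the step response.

30.4%

The closed-loop denominator s² + 4.2s + 35.11 gives ω_n = √35.11 = 5.925 and ζ = 4.2/(2ω_n) = 0.3544.
%OS = 100·exp(−πζ/√(1−ζ²)) = 100·exp(−π·0.3544/√0.8744) = 30.4%.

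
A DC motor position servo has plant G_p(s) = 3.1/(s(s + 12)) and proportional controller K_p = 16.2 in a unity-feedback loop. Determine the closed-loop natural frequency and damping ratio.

ω_n = 7.09 rad/s, ζ = 0.847

With unity feedback the closed-loop characteristic equation is s² + 12s + 16.2·3.1 = s² + 12s + 50.22 = 0.
Matching s² + 2ζω_n s + ω_n²: ω_n = √50.22 = 7.087 rad/s and 2ζω_n = 12, so ζ = 12/(2·7.087) = 0.847.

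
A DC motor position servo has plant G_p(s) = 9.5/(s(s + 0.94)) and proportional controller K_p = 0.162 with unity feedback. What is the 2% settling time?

T_s ≈ 8.51 s

Closed-loop characteristic equation: s² + 0.94s + 1.539 = 0, so ω_n = 1.241 rad/s and ζ = 0.94/(2·1.241) = 0.3789.
2% settling time T_s ≈ 4/(ζω_n) = 4/0.47 = 8.51 s.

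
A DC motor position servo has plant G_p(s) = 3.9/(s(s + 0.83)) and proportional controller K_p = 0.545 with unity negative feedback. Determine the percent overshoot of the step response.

The closed-loop denominator s² + 0.83s + 2.126 gives ω_n = √2.126 = 1.458 and ζ = 0.83/(2ω_n) = 0.2847.
%OS = 100·exp(−πζ/√(1−ζ²)) = 100·exp(−π·0.2847/√0.919) = 39.3%.

39.3%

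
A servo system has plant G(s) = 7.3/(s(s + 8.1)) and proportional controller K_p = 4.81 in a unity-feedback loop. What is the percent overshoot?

5.28%

The closed-loop denominator s² + 8.1s + 35.11 gives ω_n = √35.11 = 5.926 and ζ = 8.1/(2ω_n) = 0.6835.
%OS = 100·exp(−πζ/√(1−ζ²)) = 100·exp(−π·0.6835/√0.5329) = 5.28%.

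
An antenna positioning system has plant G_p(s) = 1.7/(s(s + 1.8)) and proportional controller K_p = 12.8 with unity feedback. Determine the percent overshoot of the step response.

53.9%

Closed-loop characteristic equation: s² + 1.8s + 21.76 = 0, so ω_n = 4.665 rad/s and ζ = 1.8/(2·4.665) = 0.1929.
%OS = 100·exp(−πζ/√(1−ζ²)) = 100·exp(−π·0.1929/√0.9628) = 53.9%.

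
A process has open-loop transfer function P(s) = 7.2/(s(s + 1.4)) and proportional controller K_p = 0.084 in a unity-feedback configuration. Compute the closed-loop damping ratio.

1 + K_p·P(s) = 0 gives s² + 1.4s + 0.6048 = 0.
So ω_n² = 0.6048 ⇒ ω_n = 0.7777 rad/s, and ζ = 1.4/(2ω_n) = 0.9.

ζ = 0.9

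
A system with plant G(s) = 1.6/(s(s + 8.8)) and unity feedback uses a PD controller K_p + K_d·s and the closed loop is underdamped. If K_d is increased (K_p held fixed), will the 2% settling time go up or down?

decrease

Characteristic equation s² + (8.8 + 1.6K_d)s + 1.6K_p = 0: raising K_d increases ζω_n = (8.8+1.6K_d)/2 while the loop stays underdamped, so T_s ≈ 4/(ζω_n) decreases.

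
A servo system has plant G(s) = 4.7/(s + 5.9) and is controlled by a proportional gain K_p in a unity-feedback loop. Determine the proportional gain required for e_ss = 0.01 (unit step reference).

K_p = 124

The loop is type 0, so e_ss(step) = 1/(1 + K_pos) with K_pos = K_p·G(0).
G(0) = 0.7966. Require 1/(1 + K_p·0.7966) = 0.01, so 1 + 0.7966·K_p = 100.
K_p = (100 − 1)/0.7966 = 124.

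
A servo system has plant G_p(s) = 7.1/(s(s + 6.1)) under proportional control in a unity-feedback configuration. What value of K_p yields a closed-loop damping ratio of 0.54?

Closed-loop characteristic equation: s² + 6.1s + K_p·7.1 = 0.
So ω_n = √(7.1K_p) and 2ζω_n = 6.1, giving ζ = 6.1/(2√(7.1K_p)).
Setting ζ = 0.54: √(7.1K_p) = 6.1/(2·0.54) = 5.648, so K_p = 31.9/7.1 = 4.49.

K_p = 4.49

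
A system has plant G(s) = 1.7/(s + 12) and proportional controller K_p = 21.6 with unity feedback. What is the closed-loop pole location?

s = -48.72

Closed-loop transfer function: T(s) = K_p·G(s)/(1 + K_p·G(s)) = 36.72/(s + 12 + 36.72) = 36.72/(s + 48.72).
The closed-loop pole is at s = −48.72.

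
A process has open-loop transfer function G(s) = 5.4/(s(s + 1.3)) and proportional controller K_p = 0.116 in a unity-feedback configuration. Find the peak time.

T_p = 6.96 s

The closed-loop denominator s² + 1.3s + 0.6264 gives ω_n = √0.6264 = 0.7915 and ζ = 1.3/(2ω_n) = 0.8213.
Damped frequency ω_d = ω_n√(1−ζ²) = 0.4516 rad/s, so peak time T_p = π/ω_d = 6.96 s.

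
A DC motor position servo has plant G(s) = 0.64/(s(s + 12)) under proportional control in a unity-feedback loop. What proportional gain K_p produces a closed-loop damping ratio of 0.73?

K_p = 106

Closed-loop characteristic equation: s² + 12s + K_p·0.64 = 0.
So ω_n = √(0.64K_p) and 2ζω_n = 12, giving ζ = 12/(2√(0.64K_p)).
Setting ζ = 0.73: √(0.64K_p) = 12/(2·0.73) = 8.219, so K_p = 67.55/0.64 = 106.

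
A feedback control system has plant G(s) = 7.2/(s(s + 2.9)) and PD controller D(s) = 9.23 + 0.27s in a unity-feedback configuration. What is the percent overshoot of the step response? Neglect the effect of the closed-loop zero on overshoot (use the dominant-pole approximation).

Forward path: (9.23 + 0.27s)·7.2/(s(s+2.9)). The closed-loop characteristic equation is s² + (2.9 + 7.2·0.27)s + 7.2·9.23 = 0.
That is s² + 4.844s + 66.46 = 0, so ω_n = 8.152 rad/s and ζ = 4.844/(2·8.152) = 0.2971.
%OS = 100·exp(−πζ/√(1−ζ²)) = 37.6%.

37.6%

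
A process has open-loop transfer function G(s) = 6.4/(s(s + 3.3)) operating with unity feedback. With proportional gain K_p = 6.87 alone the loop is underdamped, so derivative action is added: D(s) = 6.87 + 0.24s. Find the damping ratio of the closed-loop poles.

ζ = 0.365

Forward path: (6.87 + 0.24s)·6.4/(s(s+3.3)). The closed-loop characteristic equation is s² + (3.3 + 6.4·0.24)s + 6.4·6.87 = 0.
That is s² + 4.836s + 43.97 = 0, so ω_n = 6.631 rad/s and ζ = 4.836/(2·6.631) = 0.3647.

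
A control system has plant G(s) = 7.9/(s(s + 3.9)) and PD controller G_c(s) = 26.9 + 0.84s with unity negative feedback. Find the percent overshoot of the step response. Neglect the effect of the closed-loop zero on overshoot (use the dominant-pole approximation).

29.6%

Forward path: (26.9 + 0.84s)·7.9/(s(s+3.9)). The closed-loop characteristic equation is s² + (3.9 + 7.9·0.84)s + 7.9·26.9 = 0.
That is s² + 10.54s + 212.5 = 0, so ω_n = 14.58 rad/s and ζ = 10.54/(2·14.58) = 0.3614.
%OS = 100·exp(−πζ/√(1−ζ²)) = 29.6%.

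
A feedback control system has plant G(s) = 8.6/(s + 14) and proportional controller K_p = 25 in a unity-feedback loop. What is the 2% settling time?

Closed-loop transfer function: T(s) = K_p·G(s)/(1 + K_p·G(s)) = 215/(s + 14 + 215) = 215/(s + 229).
Time constant τ = 1/229 = 0.004367 s, so the 2% settling time is about 4τ = 0.0175 s.

T_s ≈ 0.0175 s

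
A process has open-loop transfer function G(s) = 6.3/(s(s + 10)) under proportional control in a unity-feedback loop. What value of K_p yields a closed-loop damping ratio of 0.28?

K_p = 50.6

Closed-loop characteristic equation: s² + 10s + K_p·6.3 = 0.
So ω_n = √(6.3K_p) and 2ζω_n = 10, giving ζ = 10/(2√(6.3K_p)).
Setting ζ = 0.28: √(6.3K_p) = 10/(2·0.28) = 17.86, so K_p = 318.9/6.3 = 50.6.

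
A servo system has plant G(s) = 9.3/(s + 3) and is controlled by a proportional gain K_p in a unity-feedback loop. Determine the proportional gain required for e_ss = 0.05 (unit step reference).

K_p = 6.13

The loop is type 0, so e_ss(step) = 1/(1 + K_pos) with K_pos = K_p·G(0).
G(0) = 3.1. Require 1/(1 + K_p·3.1) = 0.05, so 1 + 3.1·K_p = 20.
K_p = (20 − 1)/3.1 = 6.13.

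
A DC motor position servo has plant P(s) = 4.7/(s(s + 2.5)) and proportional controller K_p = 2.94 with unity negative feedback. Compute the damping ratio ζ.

ζ = 0.336

With unity feedback the closed-loop characteristic equation is s² + 2.5s + 2.94·4.7 = s² + 2.5s + 13.82 = 0.
Matching s² + 2ζω_n s + ω_n²: ω_n = √13.82 = 3.717 rad/s and 2ζω_n = 2.5, so ζ = 2.5/(2·3.717) = 0.336.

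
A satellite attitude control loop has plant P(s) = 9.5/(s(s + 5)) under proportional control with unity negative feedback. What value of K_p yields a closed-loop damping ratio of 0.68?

K_p = 1.42

Closed-loop characteristic equation: s² + 5s + K_p·9.5 = 0.
So ω_n = √(9.5K_p) and 2ζω_n = 5, giving ζ = 5/(2√(9.5K_p)).
Setting ζ = 0.68: √(9.5K_p) = 5/(2·0.68) = 3.676, so K_p = 13.52/9.5 = 1.42.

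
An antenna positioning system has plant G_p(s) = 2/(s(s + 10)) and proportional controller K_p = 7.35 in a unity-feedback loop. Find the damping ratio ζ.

The closed-loop denominator is s(s+10) + 7.35·2 = s² + 10s + 14.7.
So ω_n² = 14.7 ⇒ ω_n = 3.834 rad/s, and ζ = 10/(2ω_n) = 1.3.

ζ = 1.3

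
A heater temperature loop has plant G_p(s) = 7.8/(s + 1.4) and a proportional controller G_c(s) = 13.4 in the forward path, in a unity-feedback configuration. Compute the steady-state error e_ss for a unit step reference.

0.0132

The loop is type 0. Static position error constant K_pos = G_c(0)·G_p(0) = 13.4·5.571 = 74.66.
Steady-state error to a unit step: e_ss = 1/(1+K_pos) = 1/75.66 = 0.0132.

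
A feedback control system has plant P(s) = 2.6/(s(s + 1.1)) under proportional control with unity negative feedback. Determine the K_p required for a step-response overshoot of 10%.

From %OS = 100·exp(−πζ/√(1−ζ²)) = 10%, ζ = −ln(0.1)/√(π²+ln²(0.1)) = 0.5912.
Characteristic equation s² + 1.1s + 2.6K_p = 0 gives ζ = 1.1/(2√(2.6K_p)).
Setting ζ = 0.5912: √(2.6K_p) = 1.1/(2·0.5912) = 0.9304, so K_p = 0.8656/2.6 = 0.333.

K_p = 0.333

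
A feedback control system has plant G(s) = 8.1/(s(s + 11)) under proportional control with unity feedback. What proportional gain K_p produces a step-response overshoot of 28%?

From %OS = 100·exp(−πζ/√(1−ζ²)) = 28%, ζ = −ln(0.28)/√(π²+ln²(0.28)) = 0.3755.
Characteristic equation s² + 11s + 8.1K_p = 0 gives ζ = 11/(2√(8.1K_p)).
Setting ζ = 0.3755: √(8.1K_p) = 11/(2·0.3755) = 14.65, so K_p = 214.5/8.1 = 26.5.

K_p = 26.5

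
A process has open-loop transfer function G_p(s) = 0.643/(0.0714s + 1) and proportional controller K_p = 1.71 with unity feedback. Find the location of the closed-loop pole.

s = -29.41

Closed loop: T(s) = K_p·G_p/(1+K_p·G_p) = 1.1/(0.0714s + 1 + 1.1), with pole at s = −(1 + 1.1)/0.0714 = −29.41.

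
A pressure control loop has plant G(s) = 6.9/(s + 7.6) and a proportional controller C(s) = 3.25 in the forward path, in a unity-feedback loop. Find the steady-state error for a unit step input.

The loop is type 0. Static position error constant K_pos = C(0)·G(0) = 3.25·0.9079 = 2.951.
Steady-state error to a unit step: e_ss = 1/(1+K_pos) = 1/3.951 = 0.253.

0.253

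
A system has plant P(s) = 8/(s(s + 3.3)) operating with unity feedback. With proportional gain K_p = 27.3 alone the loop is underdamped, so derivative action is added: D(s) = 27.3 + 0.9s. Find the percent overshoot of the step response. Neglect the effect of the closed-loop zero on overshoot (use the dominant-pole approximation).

30.3%

Forward path: (27.3 + 0.9s)·8/(s(s+3.3)). The closed-loop characteristic equation is s² + (3.3 + 8·0.9)s + 8·27.3 = 0.
That is s² + 10.5s + 218.4 = 0, so ω_n = 14.78 rad/s and ζ = 10.5/(2·14.78) = 0.3552.
%OS = 100·exp(−πζ/√(1−ζ²)) = 30.3%.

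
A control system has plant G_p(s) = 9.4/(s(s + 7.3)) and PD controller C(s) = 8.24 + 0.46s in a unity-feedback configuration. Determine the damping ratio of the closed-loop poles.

ζ = 0.66

Forward path: (8.24 + 0.46s)·9.4/(s(s+7.3)). The closed-loop characteristic equation is s² + (7.3 + 9.4·0.46)s + 9.4·8.24 = 0.
That is s² + 11.62s + 77.46 = 0, so ω_n = 8.801 rad/s and ζ = 11.62/(2·8.801) = 0.6604.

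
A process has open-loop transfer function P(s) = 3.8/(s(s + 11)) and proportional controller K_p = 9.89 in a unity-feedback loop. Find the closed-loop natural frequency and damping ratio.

ω_n = 6.13 rad/s, ζ = 0.897

The closed-loop denominator is s(s+11) + 9.89·3.8 = s² + 11s + 37.58.
So ω_n² = 37.58 ⇒ ω_n = 6.13 rad/s, and ζ = 11/(2ω_n) = 0.897.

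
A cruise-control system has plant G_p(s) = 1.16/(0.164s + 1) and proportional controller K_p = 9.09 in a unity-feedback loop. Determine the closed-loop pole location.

Closed loop: T(s) = K_p·G_p/(1+K_p·G_p) = 10.54/(0.164s + 1 + 10.54), with pole at s = −(1 + 10.54)/0.164 = −70.39.

s = -70.39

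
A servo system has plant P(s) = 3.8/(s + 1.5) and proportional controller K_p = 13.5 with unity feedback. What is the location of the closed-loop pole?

s = -52.8

Closed-loop transfer function: T(s) = K_p·P(s)/(1 + K_p·P(s)) = 51.3/(s + 1.5 + 51.3) = 51.3/(s + 52.8).
The closed-loop pole is at s = −52.8.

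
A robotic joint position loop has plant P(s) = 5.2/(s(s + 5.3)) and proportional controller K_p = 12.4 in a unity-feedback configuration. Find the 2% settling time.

T_s ≈ 1.51 s

Closed-loop characteristic equation: s² + 5.3s + 64.48 = 0, so ω_n = 8.03 rad/s and ζ = 5.3/(2·8.03) = 0.33.
2% settling time T_s ≈ 4/(ζω_n) = 4/2.65 = 1.51 s.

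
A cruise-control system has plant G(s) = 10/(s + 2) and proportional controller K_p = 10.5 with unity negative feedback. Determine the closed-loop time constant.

τ = 0.00935 s

Closed-loop transfer function: T(s) = K_p·G(s)/(1 + K_p·G(s)) = 105/(s + 2 + 105) = 105/(s + 107).
Time constant τ = 1/107 = 0.00935 s.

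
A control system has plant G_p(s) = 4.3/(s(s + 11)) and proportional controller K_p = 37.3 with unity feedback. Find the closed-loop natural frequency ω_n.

ω_n = 12.7 rad/s

With unity feedback the closed-loop characteristic equation is s² + 11s + 37.3·4.3 = s² + 11s + 160.4 = 0.
Matching s² + 2ζω_n s + ω_n²: ω_n = √160.4 = 12.66 rad/s and 2ζω_n = 11, so ζ = 11/(2·12.66) = 0.434.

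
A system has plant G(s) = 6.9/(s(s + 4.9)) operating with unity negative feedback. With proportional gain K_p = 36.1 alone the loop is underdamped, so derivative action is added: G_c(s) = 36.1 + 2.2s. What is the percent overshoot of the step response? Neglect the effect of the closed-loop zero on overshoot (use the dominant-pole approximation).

7.5%

Forward path: (36.1 + 2.2s)·6.9/(s(s+4.9)). The closed-loop characteristic equation is s² + (4.9 + 6.9·2.2)s + 6.9·36.1 = 0.
That is s² + 20.08s + 249.1 = 0, so ω_n = 15.78 rad/s and ζ = 20.08/(2·15.78) = 0.6361.
%OS = 100·exp(−πζ/√(1−ζ²)) = 7.5%.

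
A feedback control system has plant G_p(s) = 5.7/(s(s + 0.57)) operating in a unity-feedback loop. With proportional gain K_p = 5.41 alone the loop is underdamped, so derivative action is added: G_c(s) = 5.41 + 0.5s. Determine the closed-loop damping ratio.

Forward path: (5.41 + 0.5s)·5.7/(s(s+0.57)). The closed-loop characteristic equation is s² + (0.57 + 5.7·0.5)s + 5.7·5.41 = 0.
That is s² + 3.42s + 30.84 = 0, so ω_n = 5.553 rad/s and ζ = 3.42/(2·5.553) = 0.3079.

ζ = 0.308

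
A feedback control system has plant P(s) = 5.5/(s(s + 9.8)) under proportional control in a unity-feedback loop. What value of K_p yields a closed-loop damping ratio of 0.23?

Closed-loop characteristic equation: s² + 9.8s + K_p·5.5 = 0.
So ω_n = √(5.5K_p) and 2ζω_n = 9.8, giving ζ = 9.8/(2√(5.5K_p)).
Setting ζ = 0.23: √(5.5K_p) = 9.8/(2·0.23) = 21.3, so K_p = 453.9/5.5 = 82.5.

K_p = 82.5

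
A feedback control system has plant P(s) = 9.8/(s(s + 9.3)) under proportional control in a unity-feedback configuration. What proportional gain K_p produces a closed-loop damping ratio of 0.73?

Closed-loop characteristic equation: s² + 9.3s + K_p·9.8 = 0.
So ω_n = √(9.8K_p) and 2ζω_n = 9.3, giving ζ = 9.3/(2√(9.8K_p)).
Setting ζ = 0.73: √(9.8K_p) = 9.3/(2·0.73) = 6.37, so K_p = 40.58/9.8 = 4.14.

K_p = 4.14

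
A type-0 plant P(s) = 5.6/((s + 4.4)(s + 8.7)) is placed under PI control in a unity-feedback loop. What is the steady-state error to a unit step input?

0

The PI controller's integrator makes the forward path type 1, so e_ss to a step is zero.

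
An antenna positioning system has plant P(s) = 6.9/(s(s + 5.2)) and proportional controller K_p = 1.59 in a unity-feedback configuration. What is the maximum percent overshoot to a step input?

From 1 + K_pP(s) = 0: s² + 5.2s + 10.97 = 0 ⇒ ω_n = 3.312, ζ = 0.785.
%OS = 100·exp(−πζ/√(1−ζ²)) = 100·exp(−π·0.785/√0.3838) = 1.87%.

1.87%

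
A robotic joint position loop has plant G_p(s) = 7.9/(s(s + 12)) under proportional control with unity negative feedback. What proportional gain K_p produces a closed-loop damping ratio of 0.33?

K_p = 41.8

Closed-loop characteristic equation: s² + 12s + K_p·7.9 = 0.
So ω_n = √(7.9K_p) and 2ζω_n = 12, giving ζ = 12/(2√(7.9K_p)).
Setting ζ = 0.33: √(7.9K_p) = 12/(2·0.33) = 18.18, so K_p = 330.6/7.9 = 41.8.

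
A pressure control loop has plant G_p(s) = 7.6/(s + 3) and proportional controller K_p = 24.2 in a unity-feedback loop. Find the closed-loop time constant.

τ = 0.00535 s

Closed-loop transfer function: T(s) = K_p·G_p(s)/(1 + K_p·G_p(s)) = 183.9/(s + 3 + 183.9) = 183.9/(s + 186.9).
Time constant τ = 1/186.9 = 0.00535 s.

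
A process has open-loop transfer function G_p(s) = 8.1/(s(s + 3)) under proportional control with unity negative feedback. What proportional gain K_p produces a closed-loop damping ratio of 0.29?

K_p = 3.3

Closed-loop characteristic equation: s² + 3s + K_p·8.1 = 0.
So ω_n = √(8.1K_p) and 2ζω_n = 3, giving ζ = 3/(2√(8.1K_p)).
Setting ζ = 0.29: √(8.1K_p) = 3/(2·0.29) = 5.172, so K_p = 26.75/8.1 = 3.3.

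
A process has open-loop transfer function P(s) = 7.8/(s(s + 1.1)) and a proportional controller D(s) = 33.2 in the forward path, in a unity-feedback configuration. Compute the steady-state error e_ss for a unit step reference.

The open loop D(s)P(s) has a pole at the origin (type 1), so the static position error constant is infinite and e_ss = 1/(1+∞) = 0.

0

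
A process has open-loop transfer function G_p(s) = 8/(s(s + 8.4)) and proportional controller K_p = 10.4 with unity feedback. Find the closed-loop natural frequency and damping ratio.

ω_n = 9.12 rad/s, ζ = 0.46

1 + K_p·G_p(s) = 0 gives s² + 8.4s + 83.2 = 0.
Matching s² + 2ζω_n s + ω_n²: ω_n = √83.2 = 9.121 rad/s and 2ζω_n = 8.4, so ζ = 8.4/(2·9.121) = 0.46.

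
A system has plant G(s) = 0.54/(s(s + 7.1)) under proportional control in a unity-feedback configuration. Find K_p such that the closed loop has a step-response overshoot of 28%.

K_p = 165

From %OS = 100·exp(−πζ/√(1−ζ²)) = 28%, ζ = −ln(0.28)/√(π²+ln²(0.28)) = 0.3755.
Characteristic equation s² + 7.1s + 0.54K_p = 0 gives ζ = 7.1/(2√(0.54K_p)).
Setting ζ = 0.3755: √(0.54K_p) = 7.1/(2·0.3755) = 9.453, so K_p = 89.36/0.54 = 165.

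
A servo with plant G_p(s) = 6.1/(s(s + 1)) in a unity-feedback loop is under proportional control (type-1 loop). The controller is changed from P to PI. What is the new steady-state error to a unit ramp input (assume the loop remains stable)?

The integrator raises the loop to type 2, so K_v → ∞ and e_ss to a ramp is zero.

0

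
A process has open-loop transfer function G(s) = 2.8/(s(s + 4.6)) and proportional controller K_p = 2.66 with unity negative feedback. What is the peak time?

From 1 + K_pG(s) = 0: s² + 4.6s + 7.448 = 0 ⇒ ω_n = 2.729, ζ = 0.8428.
Damped frequency ω_d = ω_n√(1−ζ²) = 1.469 rad/s, so peak time T_p = π/ω_d = 2.14 s.

T_p = 2.14 s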